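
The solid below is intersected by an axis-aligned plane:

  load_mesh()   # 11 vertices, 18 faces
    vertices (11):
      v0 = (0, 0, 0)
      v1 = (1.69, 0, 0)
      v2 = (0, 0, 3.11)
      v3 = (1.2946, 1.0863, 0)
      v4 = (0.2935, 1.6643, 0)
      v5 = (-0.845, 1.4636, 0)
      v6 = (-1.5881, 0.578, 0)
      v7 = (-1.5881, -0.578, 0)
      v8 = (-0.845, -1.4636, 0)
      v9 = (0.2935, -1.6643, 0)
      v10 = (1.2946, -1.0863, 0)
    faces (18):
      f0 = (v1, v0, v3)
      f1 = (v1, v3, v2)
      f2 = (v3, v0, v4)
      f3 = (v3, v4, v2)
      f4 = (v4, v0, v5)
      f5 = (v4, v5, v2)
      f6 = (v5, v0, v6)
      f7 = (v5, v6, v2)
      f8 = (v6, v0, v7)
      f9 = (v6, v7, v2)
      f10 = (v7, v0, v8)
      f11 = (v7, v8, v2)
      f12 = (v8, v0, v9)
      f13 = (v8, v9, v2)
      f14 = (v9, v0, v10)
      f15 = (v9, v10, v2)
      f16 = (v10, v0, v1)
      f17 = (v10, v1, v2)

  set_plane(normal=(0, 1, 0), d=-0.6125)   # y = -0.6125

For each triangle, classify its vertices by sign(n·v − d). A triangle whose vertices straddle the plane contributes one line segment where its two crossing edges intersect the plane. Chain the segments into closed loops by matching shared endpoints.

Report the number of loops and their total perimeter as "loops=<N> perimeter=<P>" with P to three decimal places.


Straddling triangles (8 of 18):
  (v7,v0,v8) [++-] → (-0.353623, -0.6125, 0)–(-1.55915, -0.6125, 0)  len=1.2055
  (v7,v8,v2) [+-+] → (-1.55915, -0.6125, 0)–(-0.353623, -0.6125, 1.8085)  len=2.1735
  (v8,v0,v9) [-+-] → (-0.353623, -0.6125, 0)–(0.108015, -0.6125, 0)  len=0.4616
  (v8,v9,v2) [--+] → (0.108015, -0.6125, 1.96545)–(-0.353623, -0.6125, 1.8085)  len=0.4876
  (v9,v0,v10) [-+-] → (0.108015, -0.6125, 0)–(0.729948, -0.6125, 0)  len=0.6219
  (v9,v10,v2) [--+] → (0.729948, -0.6125, 1.35646)–(0.108015, -0.6125, 1.96545)  len=0.8704
  (v10,v0,v1) [-++] → (0.729948, -0.6125, 0)–(1.46706, -0.6125, 0)  len=0.7371
  (v10,v1,v2) [-++] → (1.46706, -0.6125, 0)–(0.729948, -0.6125, 1.35646)  len=1.5438

Chained into 1 loop(s):
  loop 1: 8 segments, perimeter = 8.1015
Total perimeter = 8.102

loops=1 perimeter=8.102


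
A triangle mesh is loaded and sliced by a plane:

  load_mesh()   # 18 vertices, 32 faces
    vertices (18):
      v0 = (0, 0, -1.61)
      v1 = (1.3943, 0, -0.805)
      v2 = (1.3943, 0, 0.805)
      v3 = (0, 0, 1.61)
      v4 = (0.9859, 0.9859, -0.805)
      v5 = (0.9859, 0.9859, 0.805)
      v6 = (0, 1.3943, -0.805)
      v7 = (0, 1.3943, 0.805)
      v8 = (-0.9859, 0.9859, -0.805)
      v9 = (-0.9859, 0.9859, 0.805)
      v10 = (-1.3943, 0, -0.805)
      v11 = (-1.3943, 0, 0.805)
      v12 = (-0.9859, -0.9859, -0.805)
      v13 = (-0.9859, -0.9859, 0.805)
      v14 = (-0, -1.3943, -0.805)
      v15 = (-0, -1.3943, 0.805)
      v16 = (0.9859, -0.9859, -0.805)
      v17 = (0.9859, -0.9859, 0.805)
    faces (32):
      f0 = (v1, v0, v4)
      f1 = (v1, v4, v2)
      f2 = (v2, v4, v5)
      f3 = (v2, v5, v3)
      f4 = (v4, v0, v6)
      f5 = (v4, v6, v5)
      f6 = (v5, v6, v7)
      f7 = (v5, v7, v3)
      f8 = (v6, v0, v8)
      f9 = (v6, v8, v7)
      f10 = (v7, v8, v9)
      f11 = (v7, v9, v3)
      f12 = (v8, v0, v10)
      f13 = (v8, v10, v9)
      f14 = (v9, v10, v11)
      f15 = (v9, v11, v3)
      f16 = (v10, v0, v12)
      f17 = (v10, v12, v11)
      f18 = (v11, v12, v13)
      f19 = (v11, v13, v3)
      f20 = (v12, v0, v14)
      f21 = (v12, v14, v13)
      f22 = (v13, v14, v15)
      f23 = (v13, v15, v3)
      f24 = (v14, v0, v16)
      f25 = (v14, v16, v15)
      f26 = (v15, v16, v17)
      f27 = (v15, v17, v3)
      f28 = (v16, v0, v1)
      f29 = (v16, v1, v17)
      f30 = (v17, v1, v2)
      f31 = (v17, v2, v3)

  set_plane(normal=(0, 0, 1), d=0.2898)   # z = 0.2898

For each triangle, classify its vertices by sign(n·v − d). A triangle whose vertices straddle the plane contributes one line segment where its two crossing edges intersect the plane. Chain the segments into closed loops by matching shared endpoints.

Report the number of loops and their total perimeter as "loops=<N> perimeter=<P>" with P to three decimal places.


Straddling triangles (16 of 32):
  (v1,v4,v2) [--+] → (1.26361, 0.315488, 0.2898)–(1.3943, 0, 0.2898)  len=0.3415
  (v2,v4,v5) [+-+] → (1.26361, 0.315488, 0.2898)–(0.9859, 0.9859, 0.2898)  len=0.7257
  (v4,v6,v5) [--+] → (0.670412, 1.11659, 0.2898)–(0.9859, 0.9859, 0.2898)  len=0.3415
  (v5,v6,v7) [+-+] → (0.670412, 1.11659, 0.2898)–(0, 1.3943, 0.2898)  len=0.7257
  (v6,v8,v7) [--+] → (-0.315488, 1.26361, 0.2898)–(0, 1.3943, 0.2898)  len=0.3415
  (v7,v8,v9) [+-+] → (-0.315488, 1.26361, 0.2898)–(-0.9859, 0.9859, 0.2898)  len=0.7257
  (v8,v10,v9) [--+] → (-1.11659, 0.670412, 0.2898)–(-0.9859, 0.9859, 0.2898)  len=0.3415
  (v9,v10,v11) [+-+] → (-1.11659, 0.670412, 0.2898)–(-1.3943, 0, 0.2898)  len=0.7257
  (v10,v12,v11) [--+] → (-1.26361, -0.315488, 0.2898)–(-1.3943, 0, 0.2898)  len=0.3415
  (v11,v12,v13) [+-+] → (-1.26361, -0.315488, 0.2898)–(-0.9859, -0.9859, 0.2898)  len=0.7257
  (v12,v14,v13) [--+] → (-0.670412, -1.11659, 0.2898)–(-0.9859, -0.9859, 0.2898)  len=0.3415
  (v13,v14,v15) [+-+] → (-0.670412, -1.11659, 0.2898)–(0, -1.3943, 0.2898)  len=0.7257
  (v14,v16,v15) [--+] → (0.315488, -1.26361, 0.2898)–(0, -1.3943, 0.2898)  len=0.3415
  (v15,v16,v17) [+-+] → (0.315488, -1.26361, 0.2898)–(0.9859, -0.9859, 0.2898)  len=0.7257
  (v16,v1,v17) [--+] → (1.11659, -0.670412, 0.2898)–(0.9859, -0.9859, 0.2898)  len=0.3415
  (v17,v1,v2) [+-+] → (1.11659, -0.670412, 0.2898)–(1.3943, 0, 0.2898)  len=0.7257

Chained into 1 loop(s):
  loop 1: 16 segments, perimeter = 8.5371
Total perimeter = 8.537

loops=1 perimeter=8.537


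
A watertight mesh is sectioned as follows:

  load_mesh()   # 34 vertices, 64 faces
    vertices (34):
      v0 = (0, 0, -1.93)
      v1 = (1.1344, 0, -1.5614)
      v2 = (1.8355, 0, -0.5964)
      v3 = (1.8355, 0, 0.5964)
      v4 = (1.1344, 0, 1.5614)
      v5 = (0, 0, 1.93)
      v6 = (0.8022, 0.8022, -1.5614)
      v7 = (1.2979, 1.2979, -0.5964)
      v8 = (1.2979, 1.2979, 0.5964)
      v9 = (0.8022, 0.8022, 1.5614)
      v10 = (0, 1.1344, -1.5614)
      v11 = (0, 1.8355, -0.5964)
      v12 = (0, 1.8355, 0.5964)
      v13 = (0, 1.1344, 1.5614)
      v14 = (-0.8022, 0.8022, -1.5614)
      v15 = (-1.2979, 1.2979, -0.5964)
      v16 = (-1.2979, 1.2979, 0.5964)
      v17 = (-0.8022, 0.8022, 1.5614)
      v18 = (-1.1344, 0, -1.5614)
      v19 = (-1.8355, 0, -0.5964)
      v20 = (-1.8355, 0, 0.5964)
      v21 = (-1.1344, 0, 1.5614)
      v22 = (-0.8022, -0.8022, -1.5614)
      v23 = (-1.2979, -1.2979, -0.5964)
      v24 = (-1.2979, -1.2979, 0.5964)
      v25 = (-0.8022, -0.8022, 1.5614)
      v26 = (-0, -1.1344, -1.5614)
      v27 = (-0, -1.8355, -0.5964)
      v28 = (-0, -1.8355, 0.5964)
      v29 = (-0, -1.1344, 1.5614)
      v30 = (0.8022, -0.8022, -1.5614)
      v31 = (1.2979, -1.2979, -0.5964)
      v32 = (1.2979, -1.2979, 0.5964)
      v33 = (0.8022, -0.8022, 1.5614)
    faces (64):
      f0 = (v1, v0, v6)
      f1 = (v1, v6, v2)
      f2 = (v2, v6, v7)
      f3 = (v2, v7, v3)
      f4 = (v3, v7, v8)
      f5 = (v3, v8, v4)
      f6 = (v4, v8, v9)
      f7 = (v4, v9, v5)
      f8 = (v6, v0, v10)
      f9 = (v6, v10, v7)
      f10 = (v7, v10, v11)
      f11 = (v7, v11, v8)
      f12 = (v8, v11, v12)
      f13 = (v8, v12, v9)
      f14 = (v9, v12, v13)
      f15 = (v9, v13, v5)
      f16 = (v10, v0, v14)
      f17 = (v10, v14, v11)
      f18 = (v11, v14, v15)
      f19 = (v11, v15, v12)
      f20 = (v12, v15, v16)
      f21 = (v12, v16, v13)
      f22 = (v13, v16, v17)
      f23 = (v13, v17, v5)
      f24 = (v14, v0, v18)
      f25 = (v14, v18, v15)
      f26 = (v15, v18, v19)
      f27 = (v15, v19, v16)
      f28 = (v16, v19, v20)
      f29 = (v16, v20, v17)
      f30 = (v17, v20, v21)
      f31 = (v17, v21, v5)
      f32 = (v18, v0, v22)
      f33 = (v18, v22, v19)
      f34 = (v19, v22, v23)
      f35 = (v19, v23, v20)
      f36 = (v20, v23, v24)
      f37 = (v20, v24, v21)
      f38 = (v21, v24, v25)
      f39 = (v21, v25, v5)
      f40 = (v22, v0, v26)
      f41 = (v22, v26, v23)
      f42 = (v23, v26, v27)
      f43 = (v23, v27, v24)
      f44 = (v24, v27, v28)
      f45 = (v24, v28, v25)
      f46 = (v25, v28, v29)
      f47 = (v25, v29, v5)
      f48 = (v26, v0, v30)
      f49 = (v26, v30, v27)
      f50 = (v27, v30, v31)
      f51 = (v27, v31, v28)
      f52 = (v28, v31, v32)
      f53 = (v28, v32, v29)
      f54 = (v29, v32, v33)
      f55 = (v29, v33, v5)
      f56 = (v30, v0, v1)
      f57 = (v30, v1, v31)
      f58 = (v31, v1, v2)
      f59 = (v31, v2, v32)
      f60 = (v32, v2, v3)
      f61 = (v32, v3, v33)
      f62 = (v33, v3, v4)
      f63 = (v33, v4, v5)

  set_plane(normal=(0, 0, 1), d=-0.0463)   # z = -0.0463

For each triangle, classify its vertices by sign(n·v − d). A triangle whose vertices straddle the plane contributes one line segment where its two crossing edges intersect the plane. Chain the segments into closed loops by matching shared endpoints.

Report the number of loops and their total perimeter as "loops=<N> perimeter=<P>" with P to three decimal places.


loops=1 perimeter=11.239

Straddling triangles (16 of 64):
  (v2,v7,v3) [--+] → (1.54583, 0.69933, -0.0463)–(1.8355, 0, -0.0463)  len=0.7569
  (v3,v7,v8) [+-+] → (1.54583, 0.69933, -0.0463)–(1.2979, 1.2979, -0.0463)  len=0.6479
  (v7,v11,v8) [--+] → (0.59857, 1.58757, -0.0463)–(1.2979, 1.2979, -0.0463)  len=0.7569
  (v8,v11,v12) [+-+] → (0.59857, 1.58757, -0.0463)–(0, 1.8355, -0.0463)  len=0.6479
  (v11,v15,v12) [--+] → (-0.69933, 1.54583, -0.0463)–(0, 1.8355, -0.0463)  len=0.7569
  (v12,v15,v16) [+-+] → (-0.69933, 1.54583, -0.0463)–(-1.2979, 1.2979, -0.0463)  len=0.6479
  (v15,v19,v16) [--+] → (-1.58757, 0.59857, -0.0463)–(-1.2979, 1.2979, -0.0463)  len=0.7569
  (v16,v19,v20) [+-+] → (-1.58757, 0.59857, -0.0463)–(-1.8355, 0, -0.0463)  len=0.6479
  (v19,v23,v20) [--+] → (-1.54583, -0.69933, -0.0463)–(-1.8355, 0, -0.0463)  len=0.7569
  (v20,v23,v24) [+-+] → (-1.54583, -0.69933, -0.0463)–(-1.2979, -1.2979, -0.0463)  len=0.6479
  (v23,v27,v24) [--+] → (-0.59857, -1.58757, -0.0463)–(-1.2979, -1.2979, -0.0463)  len=0.7569
  (v24,v27,v28) [+-+] → (-0.59857, -1.58757, -0.0463)–(0, -1.8355, -0.0463)  len=0.6479
  (v27,v31,v28) [--+] → (0.69933, -1.54583, -0.0463)–(0, -1.8355, -0.0463)  len=0.7569
  (v28,v31,v32) [+-+] → (0.69933, -1.54583, -0.0463)–(1.2979, -1.2979, -0.0463)  len=0.6479
  (v31,v2,v32) [--+] → (1.58757, -0.59857, -0.0463)–(1.2979, -1.2979, -0.0463)  len=0.7569
  (v32,v2,v3) [+-+] → (1.58757, -0.59857, -0.0463)–(1.8355, 0, -0.0463)  len=0.6479

Chained into 1 loop(s):
  loop 1: 16 segments, perimeter = 11.2387
Total perimeter = 11.239


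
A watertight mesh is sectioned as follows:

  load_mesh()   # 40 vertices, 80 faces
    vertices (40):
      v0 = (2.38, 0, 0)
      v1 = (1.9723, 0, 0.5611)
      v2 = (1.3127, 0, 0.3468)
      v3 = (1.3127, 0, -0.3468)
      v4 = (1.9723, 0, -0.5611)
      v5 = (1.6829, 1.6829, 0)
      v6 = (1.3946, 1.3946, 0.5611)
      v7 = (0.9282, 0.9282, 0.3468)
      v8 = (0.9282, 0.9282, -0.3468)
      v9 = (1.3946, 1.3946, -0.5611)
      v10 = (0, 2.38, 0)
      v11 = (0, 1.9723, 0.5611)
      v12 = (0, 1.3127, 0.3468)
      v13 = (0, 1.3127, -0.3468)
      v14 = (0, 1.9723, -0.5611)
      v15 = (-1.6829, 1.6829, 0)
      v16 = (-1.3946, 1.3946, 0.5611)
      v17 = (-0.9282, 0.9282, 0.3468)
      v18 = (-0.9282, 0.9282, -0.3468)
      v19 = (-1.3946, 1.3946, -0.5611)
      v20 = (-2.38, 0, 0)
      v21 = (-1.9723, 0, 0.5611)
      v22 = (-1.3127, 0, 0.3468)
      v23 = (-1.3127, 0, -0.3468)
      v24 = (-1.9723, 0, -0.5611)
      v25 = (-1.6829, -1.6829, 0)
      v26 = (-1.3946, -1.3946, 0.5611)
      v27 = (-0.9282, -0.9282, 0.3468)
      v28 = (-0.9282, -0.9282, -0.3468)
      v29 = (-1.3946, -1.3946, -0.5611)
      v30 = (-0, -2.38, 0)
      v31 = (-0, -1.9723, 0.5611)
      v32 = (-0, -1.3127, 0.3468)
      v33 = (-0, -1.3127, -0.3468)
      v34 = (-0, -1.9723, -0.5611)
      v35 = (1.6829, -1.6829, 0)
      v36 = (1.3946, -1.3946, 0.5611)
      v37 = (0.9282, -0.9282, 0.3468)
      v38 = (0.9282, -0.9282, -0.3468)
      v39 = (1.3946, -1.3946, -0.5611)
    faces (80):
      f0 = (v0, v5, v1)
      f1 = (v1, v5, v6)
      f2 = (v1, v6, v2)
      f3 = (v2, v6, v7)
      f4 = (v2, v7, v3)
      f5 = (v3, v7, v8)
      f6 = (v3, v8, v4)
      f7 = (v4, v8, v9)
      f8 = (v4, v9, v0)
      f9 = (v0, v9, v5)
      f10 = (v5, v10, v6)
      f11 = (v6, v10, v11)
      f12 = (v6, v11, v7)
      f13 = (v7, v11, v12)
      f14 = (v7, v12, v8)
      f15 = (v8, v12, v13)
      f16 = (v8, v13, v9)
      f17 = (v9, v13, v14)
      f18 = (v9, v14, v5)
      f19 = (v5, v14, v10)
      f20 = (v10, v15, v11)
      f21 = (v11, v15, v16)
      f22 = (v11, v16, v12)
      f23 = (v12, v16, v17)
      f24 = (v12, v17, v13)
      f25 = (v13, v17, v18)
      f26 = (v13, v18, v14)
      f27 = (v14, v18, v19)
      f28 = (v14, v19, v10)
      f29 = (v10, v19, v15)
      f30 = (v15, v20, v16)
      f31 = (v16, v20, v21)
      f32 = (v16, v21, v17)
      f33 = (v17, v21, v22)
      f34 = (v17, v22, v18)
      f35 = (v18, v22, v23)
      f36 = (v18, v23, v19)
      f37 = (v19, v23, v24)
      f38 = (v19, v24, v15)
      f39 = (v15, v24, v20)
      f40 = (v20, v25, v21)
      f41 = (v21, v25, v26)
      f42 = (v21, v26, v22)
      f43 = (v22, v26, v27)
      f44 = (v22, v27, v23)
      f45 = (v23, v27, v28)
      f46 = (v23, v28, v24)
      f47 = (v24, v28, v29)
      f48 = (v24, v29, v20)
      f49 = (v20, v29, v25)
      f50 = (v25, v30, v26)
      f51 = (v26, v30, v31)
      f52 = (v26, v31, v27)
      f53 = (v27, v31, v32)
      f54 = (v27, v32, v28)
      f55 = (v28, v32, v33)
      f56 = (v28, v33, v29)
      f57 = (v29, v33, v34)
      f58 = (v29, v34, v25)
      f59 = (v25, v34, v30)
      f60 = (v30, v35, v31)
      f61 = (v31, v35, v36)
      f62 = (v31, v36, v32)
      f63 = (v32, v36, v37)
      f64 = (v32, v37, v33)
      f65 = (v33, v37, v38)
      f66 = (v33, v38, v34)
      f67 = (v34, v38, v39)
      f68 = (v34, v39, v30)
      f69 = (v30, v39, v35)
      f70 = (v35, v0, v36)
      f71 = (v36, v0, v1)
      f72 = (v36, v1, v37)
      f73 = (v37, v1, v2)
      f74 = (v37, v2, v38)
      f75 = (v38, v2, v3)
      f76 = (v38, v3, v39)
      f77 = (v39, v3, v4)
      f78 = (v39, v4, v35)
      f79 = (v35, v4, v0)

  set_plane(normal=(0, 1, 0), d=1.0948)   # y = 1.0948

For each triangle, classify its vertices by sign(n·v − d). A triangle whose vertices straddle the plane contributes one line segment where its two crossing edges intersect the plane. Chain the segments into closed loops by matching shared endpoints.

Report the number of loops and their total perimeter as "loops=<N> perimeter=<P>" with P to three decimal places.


Straddling triangles (24 of 80):
  (v0,v5,v1) [-+-] → (1.92651, 1.0948, 0)–(1.78403, 1.0948, 0.19608)  len=0.2424
  (v1,v5,v6) [-++] → (1.78403, 1.0948, 0.19608)–(1.51879, 1.0948, 0.5611)  len=0.4512
  (v1,v6,v2) [-+-] → (1.51879, 1.0948, 0.5611)–(1.37699, 1.0948, 0.515031)  len=0.1491
  (v2,v6,v7) [-+-] → (1.37699, 1.0948, 0.515031)–(1.0948, 1.0948, 0.423349)  len=0.2967
  (v4,v8,v9) [--+] → (1.0948, 1.0948, -0.423349)–(1.51879, 1.0948, -0.5611)  len=0.4458
  (v4,v9,v0) [-+-] → (1.51879, 1.0948, -0.5611)–(1.60643, 1.0948, -0.440479)  len=0.1491
  (v0,v9,v5) [-++] → (1.60643, 1.0948, -0.440479)–(1.92651, 1.0948, 0)  len=0.5445
  (v6,v11,v7) [++-] → (0.780093, 1.0948, 0.380994)–(1.0948, 1.0948, 0.423349)  len=0.3175
  (v7,v11,v12) [-++] → (0.780093, 1.0948, 0.380994)–(0.52602, 1.0948, 0.3468)  len=0.2564
  (v7,v12,v8) [-+-] → (0.52602, 1.0948, 0.3468)–(0.52602, 1.0948, -0.0462701)  len=0.3931
  (v8,v12,v13) [-++] → (0.52602, 1.0948, -0.0462701)–(0.52602, 1.0948, -0.3468)  len=0.3005
  (v8,v13,v9) [-++] → (0.52602, 1.0948, -0.3468)–(1.0948, 1.0948, -0.423349)  len=0.5739
  (v12,v16,v17) [++-] → (-1.0948, 1.0948, 0.423349)–(-0.52602, 1.0948, 0.3468)  len=0.5739
  (v12,v17,v13) [+-+] → (-0.52602, 1.0948, 0.3468)–(-0.52602, 1.0948, 0.0462701)  len=0.3005
  (v13,v17,v18) [+--] → (-0.52602, 1.0948, 0.0462701)–(-0.52602, 1.0948, -0.3468)  len=0.3931
  (v13,v18,v14) [+-+] → (-0.52602, 1.0948, -0.3468)–(-0.780093, 1.0948, -0.380994)  len=0.2564
  (v14,v18,v19) [+-+] → (-0.780093, 1.0948, -0.380994)–(-1.0948, 1.0948, -0.423349)  len=0.3175
  (v15,v20,v16) [+-+] → (-1.92651, 1.0948, 0)–(-1.60643, 1.0948, 0.440479)  len=0.5445
  (v16,v20,v21) [+--] → (-1.60643, 1.0948, 0.440479)–(-1.51879, 1.0948, 0.5611)  len=0.1491
  (v16,v21,v17) [+--] → (-1.51879, 1.0948, 0.5611)–(-1.0948, 1.0948, 0.423349)  len=0.4458
  (v18,v23,v19) [--+] → (-1.37699, 1.0948, -0.515031)–(-1.0948, 1.0948, -0.423349)  len=0.2967
  (v19,v23,v24) [+--] → (-1.37699, 1.0948, -0.515031)–(-1.51879, 1.0948, -0.5611)  len=0.1491
  (v19,v24,v15) [+-+] → (-1.51879, 1.0948, -0.5611)–(-1.78403, 1.0948, -0.19608)  len=0.4512
  (v15,v24,v20) [+--] → (-1.78403, 1.0948, -0.19608)–(-1.92651, 1.0948, 0)  len=0.2424

Chained into 2 loop(s):
  loop 1: 12 segments, perimeter = 4.1202
  loop 2: 12 segments, perimeter = 4.1202
Total perimeter = 8.240

loops=2 perimeter=8.240


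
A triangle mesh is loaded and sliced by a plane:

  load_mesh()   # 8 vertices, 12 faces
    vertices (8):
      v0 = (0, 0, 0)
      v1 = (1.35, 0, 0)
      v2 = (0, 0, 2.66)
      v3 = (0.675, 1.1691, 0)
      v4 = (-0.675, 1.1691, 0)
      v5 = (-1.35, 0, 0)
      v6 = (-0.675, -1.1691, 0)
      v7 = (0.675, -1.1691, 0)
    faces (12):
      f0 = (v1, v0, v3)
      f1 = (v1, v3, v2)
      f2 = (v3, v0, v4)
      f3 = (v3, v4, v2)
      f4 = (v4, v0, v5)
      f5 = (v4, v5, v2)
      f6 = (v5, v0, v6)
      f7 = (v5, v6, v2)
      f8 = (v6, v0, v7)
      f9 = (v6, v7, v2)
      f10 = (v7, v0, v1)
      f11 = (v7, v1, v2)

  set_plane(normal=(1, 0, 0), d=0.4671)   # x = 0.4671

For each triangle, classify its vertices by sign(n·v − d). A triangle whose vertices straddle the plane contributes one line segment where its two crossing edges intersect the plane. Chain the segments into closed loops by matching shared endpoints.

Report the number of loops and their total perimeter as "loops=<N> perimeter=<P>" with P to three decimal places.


Straddling triangles (8 of 12):
  (v1,v0,v3) [+-+] → (0.4671, 0, 0)–(0.4671, 0.809017, 0)  len=0.8090
  (v1,v3,v2) [++-] → (0.4671, 0.809017, 0.81928)–(0.4671, 0, 1.73964)  len=1.2254
  (v3,v0,v4) [+--] → (0.4671, 0.809017, 0)–(0.4671, 1.1691, 0)  len=0.3601
  (v3,v4,v2) [+--] → (0.4671, 1.1691, 0)–(0.4671, 0.809017, 0.81928)  len=0.8949
  (v6,v0,v7) [--+] → (0.4671, -0.809017, 0)–(0.4671, -1.1691, 0)  len=0.3601
  (v6,v7,v2) [-+-] → (0.4671, -1.1691, 0)–(0.4671, -0.809017, 0.81928)  len=0.8949
  (v7,v0,v1) [+-+] → (0.4671, -0.809017, 0)–(0.4671, 0, 0)  len=0.8090
  (v7,v1,v2) [++-] → (0.4671, 0, 1.73964)–(0.4671, -0.809017, 0.81928)  len=1.2254

Chained into 1 loop(s):
  loop 1: 8 segments, perimeter = 6.5788
Total perimeter = 6.579

loops=1 perimeter=6.579


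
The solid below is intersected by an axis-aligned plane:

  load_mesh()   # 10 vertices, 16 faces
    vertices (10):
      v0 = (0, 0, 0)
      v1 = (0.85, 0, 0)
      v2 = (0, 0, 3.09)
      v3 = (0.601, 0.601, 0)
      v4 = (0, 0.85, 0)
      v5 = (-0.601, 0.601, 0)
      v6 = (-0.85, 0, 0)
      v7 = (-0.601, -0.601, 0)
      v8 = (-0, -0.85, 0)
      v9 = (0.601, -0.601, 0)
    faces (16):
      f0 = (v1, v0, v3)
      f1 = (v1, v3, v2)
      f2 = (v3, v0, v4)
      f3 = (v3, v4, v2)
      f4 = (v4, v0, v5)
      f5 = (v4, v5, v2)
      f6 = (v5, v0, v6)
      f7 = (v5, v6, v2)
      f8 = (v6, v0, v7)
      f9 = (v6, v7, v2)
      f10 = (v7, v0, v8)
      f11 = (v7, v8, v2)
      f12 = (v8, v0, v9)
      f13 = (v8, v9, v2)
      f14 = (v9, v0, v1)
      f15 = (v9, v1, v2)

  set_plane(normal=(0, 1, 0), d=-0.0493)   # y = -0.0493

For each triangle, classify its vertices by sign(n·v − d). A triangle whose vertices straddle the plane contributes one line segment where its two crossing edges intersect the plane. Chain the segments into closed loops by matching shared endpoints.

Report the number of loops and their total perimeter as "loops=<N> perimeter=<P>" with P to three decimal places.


loops=1 perimeter=7.721

Straddling triangles (8 of 16):
  (v6,v0,v7) [++-] → (-0.0493, -0.0493, 0)–(-0.829575, -0.0493, 0)  len=0.7803
  (v6,v7,v2) [+-+] → (-0.829575, -0.0493, 0)–(-0.0493, -0.0493, 2.83653)  len=2.9419
  (v7,v0,v8) [-+-] → (-0.0493, -0.0493, 0)–(0, -0.0493, 0)  len=0.0493
  (v7,v8,v2) [--+] → (0, -0.0493, 2.91078)–(-0.0493, -0.0493, 2.83653)  len=0.0891
  (v8,v0,v9) [-+-] → (0, -0.0493, 0)–(0.0493, -0.0493, 0)  len=0.0493
  (v8,v9,v2) [--+] → (0.0493, -0.0493, 2.83653)–(0, -0.0493, 2.91078)  len=0.0891
  (v9,v0,v1) [-++] → (0.0493, -0.0493, 0)–(0.829575, -0.0493, 0)  len=0.7803
  (v9,v1,v2) [-++] → (0.829575, -0.0493, 0)–(0.0493, -0.0493, 2.83653)  len=2.9419

Chained into 1 loop(s):
  loop 1: 8 segments, perimeter = 7.7212
Total perimeter = 7.721


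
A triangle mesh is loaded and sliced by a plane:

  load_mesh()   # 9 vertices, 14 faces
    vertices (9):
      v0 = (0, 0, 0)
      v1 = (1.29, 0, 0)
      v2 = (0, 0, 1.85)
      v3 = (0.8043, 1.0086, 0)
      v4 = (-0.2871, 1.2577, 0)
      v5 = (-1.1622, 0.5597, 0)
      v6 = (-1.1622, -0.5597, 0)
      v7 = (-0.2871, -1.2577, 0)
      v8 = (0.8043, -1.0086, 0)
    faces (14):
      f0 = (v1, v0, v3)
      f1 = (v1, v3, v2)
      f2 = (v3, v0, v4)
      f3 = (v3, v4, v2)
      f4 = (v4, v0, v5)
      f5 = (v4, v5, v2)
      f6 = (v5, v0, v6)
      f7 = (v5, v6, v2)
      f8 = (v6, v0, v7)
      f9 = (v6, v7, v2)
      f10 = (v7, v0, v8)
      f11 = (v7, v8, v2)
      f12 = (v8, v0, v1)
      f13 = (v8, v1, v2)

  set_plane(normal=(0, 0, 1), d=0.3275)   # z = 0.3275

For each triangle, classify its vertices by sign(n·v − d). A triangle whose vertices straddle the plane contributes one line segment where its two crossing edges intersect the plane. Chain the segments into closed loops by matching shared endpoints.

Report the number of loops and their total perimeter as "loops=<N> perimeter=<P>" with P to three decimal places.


loops=1 perimeter=6.449

Straddling triangles (7 of 14):
  (v1,v3,v2) [--+] → (0.661917, 0.830051, 0.3275)–(1.06164, 0, 0.3275)  len=0.9213
  (v3,v4,v2) [--+] → (-0.236276, 1.03505, 0.3275)–(0.661917, 0.830051, 0.3275)  len=0.9213
  (v4,v5,v2) [--+] → (-0.956459, 0.460618, 0.3275)–(-0.236276, 1.03505, 0.3275)  len=0.9212
  (v5,v6,v2) [--+] → (-0.956459, -0.460618, 0.3275)–(-0.956459, 0.460618, 0.3275)  len=0.9212
  (v6,v7,v2) [--+] → (-0.236276, -1.03505, 0.3275)–(-0.956459, -0.460618, 0.3275)  len=0.9212
  (v7,v8,v2) [--+] → (0.661917, -0.830051, 0.3275)–(-0.236276, -1.03505, 0.3275)  len=0.9213
  (v8,v1,v2) [--+] → (1.06164, 0, 0.3275)–(0.661917, -0.830051, 0.3275)  len=0.9213

Chained into 1 loop(s):
  loop 1: 7 segments, perimeter = 6.4488
Total perimeter = 6.449


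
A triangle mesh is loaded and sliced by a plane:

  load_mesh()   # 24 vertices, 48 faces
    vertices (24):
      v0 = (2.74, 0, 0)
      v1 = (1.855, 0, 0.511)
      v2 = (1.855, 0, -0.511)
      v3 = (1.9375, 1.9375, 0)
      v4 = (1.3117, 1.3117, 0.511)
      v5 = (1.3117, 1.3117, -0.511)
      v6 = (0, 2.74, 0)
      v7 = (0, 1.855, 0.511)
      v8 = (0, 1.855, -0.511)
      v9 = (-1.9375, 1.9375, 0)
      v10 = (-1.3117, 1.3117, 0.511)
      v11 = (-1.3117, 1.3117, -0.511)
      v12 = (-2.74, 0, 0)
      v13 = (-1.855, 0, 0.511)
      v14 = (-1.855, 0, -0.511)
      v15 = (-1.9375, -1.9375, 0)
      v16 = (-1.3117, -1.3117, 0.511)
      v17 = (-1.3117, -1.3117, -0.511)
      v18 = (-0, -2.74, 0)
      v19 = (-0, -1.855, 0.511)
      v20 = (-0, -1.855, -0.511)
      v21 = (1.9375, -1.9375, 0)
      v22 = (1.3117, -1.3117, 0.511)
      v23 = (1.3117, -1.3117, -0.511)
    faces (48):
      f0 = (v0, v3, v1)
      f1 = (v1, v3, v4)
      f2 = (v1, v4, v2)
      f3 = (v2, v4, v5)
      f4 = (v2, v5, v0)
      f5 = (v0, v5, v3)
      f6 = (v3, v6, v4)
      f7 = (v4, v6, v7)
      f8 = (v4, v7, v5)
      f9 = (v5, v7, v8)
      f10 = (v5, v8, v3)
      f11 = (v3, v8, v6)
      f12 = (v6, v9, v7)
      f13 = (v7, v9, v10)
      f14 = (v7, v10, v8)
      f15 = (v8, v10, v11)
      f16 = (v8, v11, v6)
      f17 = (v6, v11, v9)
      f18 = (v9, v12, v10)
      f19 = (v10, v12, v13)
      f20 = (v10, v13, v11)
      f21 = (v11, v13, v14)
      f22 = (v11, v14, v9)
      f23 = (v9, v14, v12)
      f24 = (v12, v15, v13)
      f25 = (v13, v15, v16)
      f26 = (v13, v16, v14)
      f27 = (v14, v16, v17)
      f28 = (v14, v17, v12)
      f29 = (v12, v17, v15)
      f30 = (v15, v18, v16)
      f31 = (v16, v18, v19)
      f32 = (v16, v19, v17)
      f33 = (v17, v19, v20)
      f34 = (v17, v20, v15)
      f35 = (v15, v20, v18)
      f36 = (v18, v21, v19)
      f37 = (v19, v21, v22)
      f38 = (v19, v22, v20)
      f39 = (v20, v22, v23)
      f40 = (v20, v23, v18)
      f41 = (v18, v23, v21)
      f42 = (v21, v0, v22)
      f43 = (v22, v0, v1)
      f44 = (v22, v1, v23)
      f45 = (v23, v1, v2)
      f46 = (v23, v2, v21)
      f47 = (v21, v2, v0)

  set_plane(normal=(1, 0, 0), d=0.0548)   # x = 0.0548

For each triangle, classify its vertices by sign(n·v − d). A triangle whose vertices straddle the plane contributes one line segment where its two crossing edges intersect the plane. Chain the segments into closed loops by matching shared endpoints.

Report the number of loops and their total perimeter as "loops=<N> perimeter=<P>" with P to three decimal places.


Straddling triangles (12 of 48):
  (v3,v6,v4) [+-+] → (0.0548, 2.7173, 0)–(0.0548, 2.68033, 0.0213485)  len=0.0427
  (v4,v6,v7) [+--] → (0.0548, 2.68033, 0.0213485)–(0.0548, 1.8323, 0.511)  len=0.9792
  (v4,v7,v5) [+-+] → (0.0548, 1.8323, 0.511)–(0.0548, 1.8323, 0.468303)  len=0.0427
  (v5,v7,v8) [+--] → (0.0548, 1.8323, 0.468303)–(0.0548, 1.8323, -0.511)  len=0.9793
  (v5,v8,v3) [+-+] → (0.0548, 1.8323, -0.511)–(0.0548, 1.85733, -0.496547)  len=0.0289
  (v3,v8,v6) [+--] → (0.0548, 1.85733, -0.496547)–(0.0548, 2.7173, 0)  len=0.9930
  (v18,v21,v19) [-+-] → (0.0548, -2.7173, 0)–(0.0548, -1.85733, 0.496547)  len=0.9930
  (v19,v21,v22) [-++] → (0.0548, -1.85733, 0.496547)–(0.0548, -1.8323, 0.511)  len=0.0289
  (v19,v22,v20) [-+-] → (0.0548, -1.8323, 0.511)–(0.0548, -1.8323, -0.468303)  len=0.9793
  (v20,v22,v23) [-++] → (0.0548, -1.8323, -0.468303)–(0.0548, -1.8323, -0.511)  len=0.0427
  (v20,v23,v18) [-+-] → (0.0548, -1.8323, -0.511)–(0.0548, -2.68033, -0.0213485)  len=0.9792
  (v18,v23,v21) [-++] → (0.0548, -2.68033, -0.0213485)–(0.0548, -2.7173, 0)  len=0.0427

Chained into 2 loop(s):
  loop 1: 6 segments, perimeter = 3.0659
  loop 2: 6 segments, perimeter = 3.0659
Total perimeter = 6.132

loops=2 perimeter=6.132


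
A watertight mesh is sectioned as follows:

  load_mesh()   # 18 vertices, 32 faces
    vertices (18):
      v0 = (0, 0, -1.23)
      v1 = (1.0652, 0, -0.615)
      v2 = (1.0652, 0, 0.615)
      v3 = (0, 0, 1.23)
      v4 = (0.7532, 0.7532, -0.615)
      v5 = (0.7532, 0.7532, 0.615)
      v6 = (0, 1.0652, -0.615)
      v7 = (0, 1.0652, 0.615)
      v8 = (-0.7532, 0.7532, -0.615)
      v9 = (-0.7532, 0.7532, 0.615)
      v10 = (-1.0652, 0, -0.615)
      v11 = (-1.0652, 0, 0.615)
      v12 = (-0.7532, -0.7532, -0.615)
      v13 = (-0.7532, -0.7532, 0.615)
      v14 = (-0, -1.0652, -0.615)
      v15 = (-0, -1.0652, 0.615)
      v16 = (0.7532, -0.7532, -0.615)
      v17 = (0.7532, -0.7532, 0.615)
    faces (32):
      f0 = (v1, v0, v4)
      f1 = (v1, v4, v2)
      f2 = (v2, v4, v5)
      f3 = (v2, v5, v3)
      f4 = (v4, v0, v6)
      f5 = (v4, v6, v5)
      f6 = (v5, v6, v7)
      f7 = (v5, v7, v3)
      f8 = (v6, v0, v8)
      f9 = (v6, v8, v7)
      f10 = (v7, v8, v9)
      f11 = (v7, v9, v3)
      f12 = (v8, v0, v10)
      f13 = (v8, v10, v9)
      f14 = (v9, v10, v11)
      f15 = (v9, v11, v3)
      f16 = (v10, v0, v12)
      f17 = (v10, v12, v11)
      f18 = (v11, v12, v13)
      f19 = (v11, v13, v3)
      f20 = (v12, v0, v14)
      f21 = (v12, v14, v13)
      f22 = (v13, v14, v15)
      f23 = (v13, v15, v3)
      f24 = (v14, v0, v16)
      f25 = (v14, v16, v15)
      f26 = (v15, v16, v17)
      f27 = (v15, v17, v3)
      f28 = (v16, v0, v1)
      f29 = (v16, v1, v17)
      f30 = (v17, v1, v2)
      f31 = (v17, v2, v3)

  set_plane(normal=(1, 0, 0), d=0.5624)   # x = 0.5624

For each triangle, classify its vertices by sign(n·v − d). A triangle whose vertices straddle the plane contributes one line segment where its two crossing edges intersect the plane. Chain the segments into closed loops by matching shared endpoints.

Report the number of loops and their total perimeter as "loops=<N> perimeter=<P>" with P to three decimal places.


loops=1 perimeter=6.019

Straddling triangles (12 of 32):
  (v1,v0,v4) [+-+] → (0.5624, 0, -0.905295)–(0.5624, 0.5624, -0.770791)  len=0.5783
  (v2,v5,v3) [++-] → (0.5624, 0.5624, 0.770791)–(0.5624, 0, 0.905295)  len=0.5783
  (v4,v0,v6) [+--] → (0.5624, 0.5624, -0.770791)–(0.5624, 0.832236, -0.615)  len=0.3116
  (v4,v6,v5) [+-+] → (0.5624, 0.832236, -0.615)–(0.5624, 0.832236, 0.303417)  len=0.9184
  (v5,v6,v7) [+--] → (0.5624, 0.832236, 0.303417)–(0.5624, 0.832236, 0.615)  len=0.3116
  (v5,v7,v3) [+--] → (0.5624, 0.832236, 0.615)–(0.5624, 0.5624, 0.770791)  len=0.3116
  (v14,v0,v16) [--+] → (0.5624, -0.5624, -0.770791)–(0.5624, -0.832236, -0.615)  len=0.3116
  (v14,v16,v15) [-+-] → (0.5624, -0.832236, -0.615)–(0.5624, -0.832236, -0.303417)  len=0.3116
  (v15,v16,v17) [-++] → (0.5624, -0.832236, -0.303417)–(0.5624, -0.832236, 0.615)  len=0.9184
  (v15,v17,v3) [-+-] → (0.5624, -0.832236, 0.615)–(0.5624, -0.5624, 0.770791)  len=0.3116
  (v16,v0,v1) [+-+] → (0.5624, -0.5624, -0.770791)–(0.5624, 0, -0.905295)  len=0.5783
  (v17,v2,v3) [++-] → (0.5624, 0, 0.905295)–(0.5624, -0.5624, 0.770791)  len=0.5783

Chained into 1 loop(s):
  loop 1: 12 segments, perimeter = 6.0194
Total perimeter = 6.019


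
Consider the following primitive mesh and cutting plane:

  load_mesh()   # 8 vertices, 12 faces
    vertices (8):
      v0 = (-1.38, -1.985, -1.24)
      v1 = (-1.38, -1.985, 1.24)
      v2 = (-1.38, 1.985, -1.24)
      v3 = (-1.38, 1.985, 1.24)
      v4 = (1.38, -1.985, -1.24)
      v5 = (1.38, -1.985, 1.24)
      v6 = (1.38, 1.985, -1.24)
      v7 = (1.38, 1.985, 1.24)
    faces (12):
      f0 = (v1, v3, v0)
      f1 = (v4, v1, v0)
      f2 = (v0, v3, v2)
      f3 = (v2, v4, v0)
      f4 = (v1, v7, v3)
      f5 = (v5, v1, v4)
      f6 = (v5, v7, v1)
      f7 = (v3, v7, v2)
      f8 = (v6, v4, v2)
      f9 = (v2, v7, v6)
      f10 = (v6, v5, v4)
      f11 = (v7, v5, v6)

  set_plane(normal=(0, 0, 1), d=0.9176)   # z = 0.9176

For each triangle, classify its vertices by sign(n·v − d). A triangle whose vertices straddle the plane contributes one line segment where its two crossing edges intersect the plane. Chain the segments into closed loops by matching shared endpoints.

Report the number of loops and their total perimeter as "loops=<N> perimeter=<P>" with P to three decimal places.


loops=1 perimeter=13.460

Straddling triangles (8 of 12):
  (v1,v3,v0) [++-] → (-1.38, 1.4689, 0.9176)–(-1.38, -1.985, 0.9176)  len=3.4539
  (v4,v1,v0) [-+-] → (-1.0212, -1.985, 0.9176)–(-1.38, -1.985, 0.9176)  len=0.3588
  (v0,v3,v2) [-+-] → (-1.38, 1.4689, 0.9176)–(-1.38, 1.985, 0.9176)  len=0.5161
  (v5,v1,v4) [++-] → (-1.0212, -1.985, 0.9176)–(1.38, -1.985, 0.9176)  len=2.4012
  (v3,v7,v2) [++-] → (1.0212, 1.985, 0.9176)–(-1.38, 1.985, 0.9176)  len=2.4012
  (v2,v7,v6) [-+-] → (1.0212, 1.985, 0.9176)–(1.38, 1.985, 0.9176)  len=0.3588
  (v6,v5,v4) [-+-] → (1.38, -1.4689, 0.9176)–(1.38, -1.985, 0.9176)  len=0.5161
  (v7,v5,v6) [++-] → (1.38, -1.4689, 0.9176)–(1.38, 1.985, 0.9176)  len=3.4539

Chained into 1 loop(s):
  loop 1: 8 segments, perimeter = 13.4600
Total perimeter = 13.460


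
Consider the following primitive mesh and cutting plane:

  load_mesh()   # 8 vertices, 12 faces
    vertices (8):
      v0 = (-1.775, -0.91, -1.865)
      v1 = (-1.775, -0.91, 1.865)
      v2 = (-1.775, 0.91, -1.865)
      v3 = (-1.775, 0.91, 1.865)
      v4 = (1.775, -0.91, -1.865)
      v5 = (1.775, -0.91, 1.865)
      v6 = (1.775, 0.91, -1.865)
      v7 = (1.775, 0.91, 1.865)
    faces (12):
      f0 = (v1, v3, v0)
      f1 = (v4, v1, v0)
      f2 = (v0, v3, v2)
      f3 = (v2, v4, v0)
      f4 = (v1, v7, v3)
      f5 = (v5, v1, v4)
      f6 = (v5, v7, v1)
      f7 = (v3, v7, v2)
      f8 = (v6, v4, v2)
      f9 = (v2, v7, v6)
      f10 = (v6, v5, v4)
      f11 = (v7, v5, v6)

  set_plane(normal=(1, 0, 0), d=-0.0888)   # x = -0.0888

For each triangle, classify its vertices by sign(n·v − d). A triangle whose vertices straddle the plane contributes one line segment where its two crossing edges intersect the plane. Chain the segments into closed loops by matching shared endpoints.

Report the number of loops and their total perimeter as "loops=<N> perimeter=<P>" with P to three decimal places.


loops=1 perimeter=11.100

Straddling triangles (8 of 12):
  (v4,v1,v0) [+--] → (-0.0888, -0.91, 0.0933025)–(-0.0888, -0.91, -1.865)  len=1.9583
  (v2,v4,v0) [-+-] → (-0.0888, 0.0455256, -1.865)–(-0.0888, -0.91, -1.865)  len=0.9555
  (v1,v7,v3) [-+-] → (-0.0888, -0.0455256, 1.865)–(-0.0888, 0.91, 1.865)  len=0.9555
  (v5,v1,v4) [+-+] → (-0.0888, -0.91, 1.865)–(-0.0888, -0.91, 0.0933025)  len=1.7717
  (v5,v7,v1) [++-] → (-0.0888, -0.0455256, 1.865)–(-0.0888, -0.91, 1.865)  len=0.8645
  (v3,v7,v2) [-+-] → (-0.0888, 0.91, 1.865)–(-0.0888, 0.91, -0.0933025)  len=1.9583
  (v6,v4,v2) [++-] → (-0.0888, 0.0455256, -1.865)–(-0.0888, 0.91, -1.865)  len=0.8645
  (v2,v7,v6) [-++] → (-0.0888, 0.91, -0.0933025)–(-0.0888, 0.91, -1.865)  len=1.7717

Chained into 1 loop(s):
  loop 1: 8 segments, perimeter = 11.1000
Total perimeter = 11.100


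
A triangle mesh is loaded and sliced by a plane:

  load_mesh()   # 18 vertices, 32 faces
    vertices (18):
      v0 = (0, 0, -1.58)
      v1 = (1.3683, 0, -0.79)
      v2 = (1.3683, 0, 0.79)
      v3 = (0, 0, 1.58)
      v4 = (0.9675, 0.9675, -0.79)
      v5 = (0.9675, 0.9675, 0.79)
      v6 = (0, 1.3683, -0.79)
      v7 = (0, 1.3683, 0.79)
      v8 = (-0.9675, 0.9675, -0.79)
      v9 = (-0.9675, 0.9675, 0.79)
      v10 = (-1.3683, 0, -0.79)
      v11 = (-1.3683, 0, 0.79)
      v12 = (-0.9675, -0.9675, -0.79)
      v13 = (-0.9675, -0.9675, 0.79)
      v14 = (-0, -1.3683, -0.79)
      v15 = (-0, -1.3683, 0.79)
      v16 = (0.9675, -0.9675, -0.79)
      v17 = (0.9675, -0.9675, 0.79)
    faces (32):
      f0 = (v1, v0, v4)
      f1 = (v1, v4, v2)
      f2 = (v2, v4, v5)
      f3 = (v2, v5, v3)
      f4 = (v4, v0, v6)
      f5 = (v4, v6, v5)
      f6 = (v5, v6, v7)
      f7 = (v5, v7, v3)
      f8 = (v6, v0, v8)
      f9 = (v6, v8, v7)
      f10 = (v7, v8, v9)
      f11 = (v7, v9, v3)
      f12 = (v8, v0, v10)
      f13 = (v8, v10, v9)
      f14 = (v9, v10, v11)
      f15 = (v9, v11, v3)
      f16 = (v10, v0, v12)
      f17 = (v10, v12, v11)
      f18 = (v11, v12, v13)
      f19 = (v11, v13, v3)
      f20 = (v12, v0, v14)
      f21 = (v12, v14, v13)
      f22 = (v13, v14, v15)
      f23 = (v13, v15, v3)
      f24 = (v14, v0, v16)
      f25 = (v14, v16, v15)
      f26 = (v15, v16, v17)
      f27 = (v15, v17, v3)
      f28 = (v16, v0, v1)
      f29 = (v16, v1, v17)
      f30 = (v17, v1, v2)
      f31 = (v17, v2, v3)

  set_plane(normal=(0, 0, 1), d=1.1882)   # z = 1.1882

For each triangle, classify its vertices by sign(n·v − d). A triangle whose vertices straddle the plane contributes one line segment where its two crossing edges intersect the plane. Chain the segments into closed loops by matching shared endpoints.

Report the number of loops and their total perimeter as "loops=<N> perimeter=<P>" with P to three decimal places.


Straddling triangles (8 of 32):
  (v2,v5,v3) [--+] → (0.479831, 0.479831, 1.1882)–(0.678608, 0, 1.1882)  len=0.5194
  (v5,v7,v3) [--+] → (0, 0.678608, 1.1882)–(0.479831, 0.479831, 1.1882)  len=0.5194
  (v7,v9,v3) [--+] → (-0.479831, 0.479831, 1.1882)–(0, 0.678608, 1.1882)  len=0.5194
  (v9,v11,v3) [--+] → (-0.678608, 0, 1.1882)–(-0.479831, 0.479831, 1.1882)  len=0.5194
  (v11,v13,v3) [--+] → (-0.479831, -0.479831, 1.1882)–(-0.678608, 0, 1.1882)  len=0.5194
  (v13,v15,v3) [--+] → (0, -0.678608, 1.1882)–(-0.479831, -0.479831, 1.1882)  len=0.5194
  (v15,v17,v3) [--+] → (0.479831, -0.479831, 1.1882)–(0, -0.678608, 1.1882)  len=0.5194
  (v17,v2,v3) [--+] → (0.678608, 0, 1.1882)–(0.479831, -0.479831, 1.1882)  len=0.5194

Chained into 1 loop(s):
  loop 1: 8 segments, perimeter = 4.1550
Total perimeter = 4.155

loops=1 perimeter=4.155


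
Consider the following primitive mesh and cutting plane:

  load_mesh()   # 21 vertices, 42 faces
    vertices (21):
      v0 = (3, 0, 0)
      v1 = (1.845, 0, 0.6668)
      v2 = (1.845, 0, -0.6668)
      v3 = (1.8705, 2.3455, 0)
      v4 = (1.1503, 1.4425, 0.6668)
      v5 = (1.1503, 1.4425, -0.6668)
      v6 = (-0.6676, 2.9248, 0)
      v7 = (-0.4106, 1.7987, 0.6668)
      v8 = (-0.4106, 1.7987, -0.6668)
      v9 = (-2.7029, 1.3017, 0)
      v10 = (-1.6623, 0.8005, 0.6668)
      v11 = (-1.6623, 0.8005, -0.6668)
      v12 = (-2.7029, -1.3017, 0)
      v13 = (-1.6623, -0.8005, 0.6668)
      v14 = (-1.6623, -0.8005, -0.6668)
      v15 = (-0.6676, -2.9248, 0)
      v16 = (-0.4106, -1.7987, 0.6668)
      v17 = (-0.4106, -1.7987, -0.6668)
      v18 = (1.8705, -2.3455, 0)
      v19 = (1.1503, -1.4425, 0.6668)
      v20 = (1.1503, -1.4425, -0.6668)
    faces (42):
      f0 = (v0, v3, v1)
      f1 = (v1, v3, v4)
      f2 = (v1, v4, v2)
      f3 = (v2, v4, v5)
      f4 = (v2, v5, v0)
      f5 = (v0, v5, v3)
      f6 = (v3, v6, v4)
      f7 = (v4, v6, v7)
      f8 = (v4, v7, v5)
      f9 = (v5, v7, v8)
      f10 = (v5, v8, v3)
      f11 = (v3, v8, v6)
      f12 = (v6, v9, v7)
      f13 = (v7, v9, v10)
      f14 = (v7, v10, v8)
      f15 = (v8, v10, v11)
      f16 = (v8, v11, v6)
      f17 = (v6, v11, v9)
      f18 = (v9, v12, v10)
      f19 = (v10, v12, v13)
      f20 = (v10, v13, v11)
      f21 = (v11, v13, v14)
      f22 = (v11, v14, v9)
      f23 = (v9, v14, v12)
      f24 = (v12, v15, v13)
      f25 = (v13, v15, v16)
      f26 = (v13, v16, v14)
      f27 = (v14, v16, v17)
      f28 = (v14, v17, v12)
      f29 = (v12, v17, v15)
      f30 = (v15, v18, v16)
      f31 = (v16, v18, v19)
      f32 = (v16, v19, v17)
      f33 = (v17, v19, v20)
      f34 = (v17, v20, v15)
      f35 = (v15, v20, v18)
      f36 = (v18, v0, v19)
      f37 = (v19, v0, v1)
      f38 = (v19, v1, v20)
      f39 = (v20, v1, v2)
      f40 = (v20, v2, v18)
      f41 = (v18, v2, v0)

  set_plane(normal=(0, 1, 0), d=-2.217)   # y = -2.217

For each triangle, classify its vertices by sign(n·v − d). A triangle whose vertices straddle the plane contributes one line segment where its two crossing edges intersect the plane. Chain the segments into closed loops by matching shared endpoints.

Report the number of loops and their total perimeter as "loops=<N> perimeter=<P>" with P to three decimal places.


loops=1 perimeter=7.233

Straddling triangles (10 of 42):
  (v12,v15,v13) [+-+] → (-1.55515, -2.217, 0)–(-0.999026, -2.217, 0.222172)  len=0.5989
  (v13,v15,v16) [+-+] → (-0.999026, -2.217, 0.222172)–(-0.506065, -2.217, 0.419111)  len=0.5308
  (v12,v17,v15) [++-] → (-0.506065, -2.217, -0.419111)–(-1.55515, -2.217, 0)  len=1.1297
  (v15,v18,v16) [--+] → (1.33443, -2.217, 0.1567)–(-0.506065, -2.217, 0.419111)  len=1.8591
  (v16,v18,v19) [+-+] → (1.33443, -2.217, 0.1567)–(1.76801, -2.217, 0.0948879)  len=0.4380
  (v17,v20,v15) [++-] → (0.200449, -2.217, -0.318398)–(-0.506065, -2.217, -0.419111)  len=0.7137
  (v15,v20,v18) [-+-] → (0.200449, -2.217, -0.318398)–(1.76801, -2.217, -0.0948879)  len=1.5834
  (v18,v0,v19) [-++] → (1.93238, -2.217, 0)–(1.76801, -2.217, 0.0948879)  len=0.1898
  (v20,v2,v18) [++-] → (1.8691, -2.217, -0.0365311)–(1.76801, -2.217, -0.0948879)  len=0.1167
  (v18,v2,v0) [-++] → (1.8691, -2.217, -0.0365311)–(1.93238, -2.217, 0)  len=0.0731

Chained into 1 loop(s):
  loop 1: 10 segments, perimeter = 7.2331
Total perimeter = 7.233


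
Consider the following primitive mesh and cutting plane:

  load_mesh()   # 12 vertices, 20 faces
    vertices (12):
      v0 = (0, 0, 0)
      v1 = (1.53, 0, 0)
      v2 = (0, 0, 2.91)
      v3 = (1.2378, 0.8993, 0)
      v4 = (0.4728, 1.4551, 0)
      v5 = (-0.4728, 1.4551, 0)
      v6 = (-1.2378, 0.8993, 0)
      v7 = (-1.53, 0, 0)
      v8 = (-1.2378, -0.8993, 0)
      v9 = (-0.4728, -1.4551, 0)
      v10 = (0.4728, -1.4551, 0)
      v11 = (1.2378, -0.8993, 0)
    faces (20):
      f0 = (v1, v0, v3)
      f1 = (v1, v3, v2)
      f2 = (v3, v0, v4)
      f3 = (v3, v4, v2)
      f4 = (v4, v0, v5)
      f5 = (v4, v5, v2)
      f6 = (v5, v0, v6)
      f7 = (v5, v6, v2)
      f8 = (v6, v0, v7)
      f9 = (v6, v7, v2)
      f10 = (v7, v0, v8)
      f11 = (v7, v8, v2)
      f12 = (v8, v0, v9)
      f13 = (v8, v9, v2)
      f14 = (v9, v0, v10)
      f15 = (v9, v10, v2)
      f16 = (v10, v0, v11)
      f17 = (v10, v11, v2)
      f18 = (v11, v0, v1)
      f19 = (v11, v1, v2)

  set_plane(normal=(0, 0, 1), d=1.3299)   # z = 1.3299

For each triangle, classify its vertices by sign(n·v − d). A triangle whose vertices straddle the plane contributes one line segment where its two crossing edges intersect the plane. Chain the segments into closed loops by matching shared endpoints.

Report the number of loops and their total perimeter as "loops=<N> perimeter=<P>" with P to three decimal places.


loops=1 perimeter=5.134

Straddling triangles (10 of 20):
  (v1,v3,v2) [--+] → (0.672113, 0.488311, 1.3299)–(0.830774, 0, 1.3299)  len=0.5134
  (v3,v4,v2) [--+] → (0.256726, 0.790104, 1.3299)–(0.672113, 0.488311, 1.3299)  len=0.5134
  (v4,v5,v2) [--+] → (-0.256726, 0.790104, 1.3299)–(0.256726, 0.790104, 1.3299)  len=0.5135
  (v5,v6,v2) [--+] → (-0.672113, 0.488311, 1.3299)–(-0.256726, 0.790104, 1.3299)  len=0.5134
  (v6,v7,v2) [--+] → (-0.830774, 0, 1.3299)–(-0.672113, 0.488311, 1.3299)  len=0.5134
  (v7,v8,v2) [--+] → (-0.672113, -0.488311, 1.3299)–(-0.830774, 0, 1.3299)  len=0.5134
  (v8,v9,v2) [--+] → (-0.256726, -0.790104, 1.3299)–(-0.672113, -0.488311, 1.3299)  len=0.5134
  (v9,v10,v2) [--+] → (0.256726, -0.790104, 1.3299)–(-0.256726, -0.790104, 1.3299)  len=0.5135
  (v10,v11,v2) [--+] → (0.672113, -0.488311, 1.3299)–(0.256726, -0.790104, 1.3299)  len=0.5134
  (v11,v1,v2) [--+] → (0.830774, 0, 1.3299)–(0.672113, -0.488311, 1.3299)  len=0.5134

Chained into 1 loop(s):
  loop 1: 10 segments, perimeter = 5.1344
Total perimeter = 5.134
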